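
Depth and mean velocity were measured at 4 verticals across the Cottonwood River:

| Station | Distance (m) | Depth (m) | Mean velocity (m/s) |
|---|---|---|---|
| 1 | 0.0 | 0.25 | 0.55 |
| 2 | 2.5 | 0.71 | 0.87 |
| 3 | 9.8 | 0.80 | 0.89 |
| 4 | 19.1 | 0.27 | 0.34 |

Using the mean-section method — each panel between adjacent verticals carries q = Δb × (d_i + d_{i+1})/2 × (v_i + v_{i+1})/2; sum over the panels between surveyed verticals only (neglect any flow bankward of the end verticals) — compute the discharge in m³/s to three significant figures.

8.76 m³/s

Panel 1-2: Δb = 2.5 m, d̄ = (0.25+0.71)/2 = 0.48, v̄ = (0.55+0.87)/2 = 0.71 → q = 2.5×0.48×0.71 = 0.8520 m³/s
Panel 2-3: Δb = 7.3 m, d̄ = (0.71+0.80)/2 = 0.755, v̄ = (0.87+0.89)/2 = 0.88 → q = 7.3×0.755×0.88 = 4.850 m³/s
Panel 3-4: Δb = 9.3 m, d̄ = (0.80+0.27)/2 = 0.535, v̄ = (0.89+0.34)/2 = 0.615 → q = 9.3×0.535×0.615 = 3.060 m³/s
Q = Σ q = 8.762 m³/s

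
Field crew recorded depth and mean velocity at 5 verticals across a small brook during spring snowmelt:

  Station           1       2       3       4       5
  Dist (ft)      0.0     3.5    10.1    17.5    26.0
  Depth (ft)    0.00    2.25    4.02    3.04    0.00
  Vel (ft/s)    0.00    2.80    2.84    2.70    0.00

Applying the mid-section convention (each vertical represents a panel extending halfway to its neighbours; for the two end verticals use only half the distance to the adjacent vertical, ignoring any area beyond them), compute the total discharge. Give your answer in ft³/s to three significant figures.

177 ft³/s

w_2 = (10.1 − 0.0)/2 = 5.05 ft; q_2 = 2.80 × 2.25 × 5.05 = 31.82 ft³/s
w_3 = (17.5 − 3.5)/2 = 7 ft; q_3 = 2.84 × 4.02 × 7 = 79.92 ft³/s
w_4 = (26.0 − 10.1)/2 = 7.95 ft; q_4 = 2.70 × 3.04 × 7.95 = 65.25 ft³/s
Stations 1, 5 contribute zero (depth or velocity is 0).
Q = Σ qᵢ = 177.0 ft³/s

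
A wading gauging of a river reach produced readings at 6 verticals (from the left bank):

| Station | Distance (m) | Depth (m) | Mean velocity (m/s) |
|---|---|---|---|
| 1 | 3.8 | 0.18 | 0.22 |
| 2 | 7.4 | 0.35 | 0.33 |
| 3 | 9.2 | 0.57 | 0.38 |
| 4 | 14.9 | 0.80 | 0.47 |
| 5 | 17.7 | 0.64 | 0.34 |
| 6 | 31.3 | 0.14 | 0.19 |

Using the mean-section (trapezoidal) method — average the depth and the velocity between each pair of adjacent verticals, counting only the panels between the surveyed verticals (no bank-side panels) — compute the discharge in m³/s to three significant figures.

4.44 m³/s

Panel 1-2: Δb = 3.6 m, d̄ = (0.18+0.35)/2 = 0.265, v̄ = (0.22+0.33)/2 = 0.275 → q = 3.6×0.265×0.275 = 0.2624 m³/s
Panel 2-3: Δb = 1.8 m, d̄ = (0.35+0.57)/2 = 0.46, v̄ = (0.33+0.38)/2 = 0.355 → q = 1.8×0.46×0.355 = 0.2939 m³/s
Panel 3-4: Δb = 5.7 m, d̄ = (0.57+0.80)/2 = 0.685, v̄ = (0.38+0.47)/2 = 0.425 → q = 5.7×0.685×0.425 = 1.659 m³/s
Panel 4-5: Δb = 2.8 m, d̄ = (0.80+0.64)/2 = 0.72, v̄ = (0.47+0.34)/2 = 0.405 → q = 2.8×0.72×0.405 = 0.8165 m³/s
Panel 5-6: Δb = 13.6 m, d̄ = (0.64+0.14)/2 = 0.39, v̄ = (0.34+0.19)/2 = 0.265 → q = 13.6×0.39×0.265 = 1.406 m³/s
Q = Σ q = 4.438 m³/s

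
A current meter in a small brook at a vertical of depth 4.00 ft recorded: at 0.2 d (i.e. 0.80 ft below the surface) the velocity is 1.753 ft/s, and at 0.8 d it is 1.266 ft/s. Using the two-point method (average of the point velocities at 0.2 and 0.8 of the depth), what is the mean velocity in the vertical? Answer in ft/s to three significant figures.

v̄ = (1.753 + 1.266) / 2 = 1.510 ft/s

1.51 ft/s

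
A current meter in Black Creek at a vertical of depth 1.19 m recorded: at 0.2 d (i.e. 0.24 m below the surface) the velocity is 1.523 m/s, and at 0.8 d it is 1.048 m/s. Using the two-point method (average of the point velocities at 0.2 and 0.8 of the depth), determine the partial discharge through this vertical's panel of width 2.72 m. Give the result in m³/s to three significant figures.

4.16 m³/s

v̄ = (1.523 + 1.048) / 2 = 1.286 m/s
q = v̄ × d × w = 1.286 × 1.19 × 2.72 = 4.161 m³/s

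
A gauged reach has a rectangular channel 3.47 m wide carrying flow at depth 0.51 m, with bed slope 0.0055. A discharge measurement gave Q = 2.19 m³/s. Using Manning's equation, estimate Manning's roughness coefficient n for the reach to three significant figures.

A = b·y = 3.47 × 0.51 = 1.770 m²
P = b + 2y = 3.47 + 2×0.51 = 4.490 m
R = A/P = 1.770/4.490 = 0.3941 m
n = (1/Q)·A·R^(2/3)·S^(1/2) = (1/2.19) × 1.770 × 0.5376 × 0.07416 = 0.03222

0.0322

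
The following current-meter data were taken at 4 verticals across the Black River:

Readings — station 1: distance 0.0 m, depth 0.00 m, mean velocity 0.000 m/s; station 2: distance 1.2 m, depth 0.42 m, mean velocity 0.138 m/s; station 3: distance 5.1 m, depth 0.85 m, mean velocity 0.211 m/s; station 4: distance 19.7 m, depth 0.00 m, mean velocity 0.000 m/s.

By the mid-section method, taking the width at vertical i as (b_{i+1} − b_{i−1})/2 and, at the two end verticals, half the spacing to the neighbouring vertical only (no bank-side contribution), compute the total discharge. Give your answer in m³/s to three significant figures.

w_2 = (5.1 − 0.0)/2 = 2.55 m; q_2 = 0.138 × 0.42 × 2.55 = 0.1478 m³/s
w_3 = (19.7 − 1.2)/2 = 9.25 m; q_3 = 0.211 × 0.85 × 9.25 = 1.659 m³/s
Stations 1, 4 contribute zero (depth or velocity is 0).
Q = Σ qᵢ = 1.807 m³/s

1.81 m³/s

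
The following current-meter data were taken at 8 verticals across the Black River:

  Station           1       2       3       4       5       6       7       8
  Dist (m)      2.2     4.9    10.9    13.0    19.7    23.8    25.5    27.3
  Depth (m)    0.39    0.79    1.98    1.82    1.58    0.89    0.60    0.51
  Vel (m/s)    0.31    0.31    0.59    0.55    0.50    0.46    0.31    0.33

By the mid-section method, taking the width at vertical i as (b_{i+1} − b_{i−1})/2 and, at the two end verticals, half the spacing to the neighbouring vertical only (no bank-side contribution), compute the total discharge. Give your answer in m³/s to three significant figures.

16.3 m³/s

w_1 = (4.9 − 2.2)/2 = 1.35 m; q_1 = 0.31 × 0.39 × 1.35 = 0.1632 m³/s
w_2 = (10.9 − 2.2)/2 = 4.35 m; q_2 = 0.31 × 0.79 × 4.35 = 1.065 m³/s
w_3 = (13.0 − 4.9)/2 = 4.05 m; q_3 = 0.59 × 1.98 × 4.05 = 4.731 m³/s
w_4 = (19.7 − 10.9)/2 = 4.4 m; q_4 = 0.55 × 1.82 × 4.4 = 4.404 m³/s
w_5 = (23.8 − 13.0)/2 = 5.4 m; q_5 = 0.50 × 1.58 × 5.4 = 4.266 m³/s
w_6 = (25.5 − 19.7)/2 = 2.9 m; q_6 = 0.46 × 0.89 × 2.9 = 1.187 m³/s
w_7 = (27.3 − 23.8)/2 = 1.75 m; q_7 = 0.31 × 0.60 × 1.75 = 0.3255 m³/s
w_8 = (27.3 − 25.5)/2 = 0.9 m; q_8 = 0.33 × 0.51 × 0.9 = 0.1515 m³/s
Q = Σ qᵢ = 16.29 m³/s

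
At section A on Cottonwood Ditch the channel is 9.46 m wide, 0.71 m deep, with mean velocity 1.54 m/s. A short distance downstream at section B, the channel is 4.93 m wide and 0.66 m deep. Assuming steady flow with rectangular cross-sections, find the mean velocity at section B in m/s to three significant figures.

3.18 m/s

Q = A₁V₁ = (9.46×0.71) × 1.54 = 10.34 m³/s
A₂ = 4.93 × 0.66 = 3.254 m²
V₂ = Q/A₂ = 10.34/3.254 = 3.179 m/s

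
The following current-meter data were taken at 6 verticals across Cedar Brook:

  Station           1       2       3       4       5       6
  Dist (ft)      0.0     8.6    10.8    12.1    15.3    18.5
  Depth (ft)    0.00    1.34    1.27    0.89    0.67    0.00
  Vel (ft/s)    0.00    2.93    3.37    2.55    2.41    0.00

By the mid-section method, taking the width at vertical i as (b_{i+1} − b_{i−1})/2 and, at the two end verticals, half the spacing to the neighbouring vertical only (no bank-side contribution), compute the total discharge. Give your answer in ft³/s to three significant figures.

w_2 = (10.8 − 0.0)/2 = 5.4 ft; q_2 = 2.93 × 1.34 × 5.4 = 21.20 ft³/s
w_3 = (12.1 − 8.6)/2 = 1.75 ft; q_3 = 3.37 × 1.27 × 1.75 = 7.490 ft³/s
w_4 = (15.3 − 10.8)/2 = 2.25 ft; q_4 = 2.55 × 0.89 × 2.25 = 5.106 ft³/s
w_5 = (18.5 − 12.1)/2 = 3.2 ft; q_5 = 2.41 × 0.67 × 3.2 = 5.167 ft³/s
Stations 1, 6 contribute zero (depth or velocity is 0).
Q = Σ qᵢ = 38.96 ft³/s

39.0 ft³/s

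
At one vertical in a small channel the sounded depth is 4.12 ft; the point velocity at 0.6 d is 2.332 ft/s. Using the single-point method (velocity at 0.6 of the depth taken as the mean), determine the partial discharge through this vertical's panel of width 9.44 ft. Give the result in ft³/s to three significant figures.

90.7 ft³/s

v̄ = v₀.₆ = 2.332 ft/s
q = v̄ × d × w = 2.332 × 4.12 × 9.44 = 90.70 ft³/s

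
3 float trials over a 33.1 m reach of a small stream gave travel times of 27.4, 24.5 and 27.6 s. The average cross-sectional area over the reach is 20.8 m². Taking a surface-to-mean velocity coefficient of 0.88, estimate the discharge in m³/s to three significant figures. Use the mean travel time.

t̄ = (27.4 + 24.5 + 27.6) / 3 = 26.5 s
v_surface = L / t̄ = 33.1 / 26.5 = 1.249 m/s
v_mean = 0.88 × 1.249 = 1.099 m/s
Q = A × v_mean = 20.8 × 1.099 = 22.86 m³/s

22.9 m³/s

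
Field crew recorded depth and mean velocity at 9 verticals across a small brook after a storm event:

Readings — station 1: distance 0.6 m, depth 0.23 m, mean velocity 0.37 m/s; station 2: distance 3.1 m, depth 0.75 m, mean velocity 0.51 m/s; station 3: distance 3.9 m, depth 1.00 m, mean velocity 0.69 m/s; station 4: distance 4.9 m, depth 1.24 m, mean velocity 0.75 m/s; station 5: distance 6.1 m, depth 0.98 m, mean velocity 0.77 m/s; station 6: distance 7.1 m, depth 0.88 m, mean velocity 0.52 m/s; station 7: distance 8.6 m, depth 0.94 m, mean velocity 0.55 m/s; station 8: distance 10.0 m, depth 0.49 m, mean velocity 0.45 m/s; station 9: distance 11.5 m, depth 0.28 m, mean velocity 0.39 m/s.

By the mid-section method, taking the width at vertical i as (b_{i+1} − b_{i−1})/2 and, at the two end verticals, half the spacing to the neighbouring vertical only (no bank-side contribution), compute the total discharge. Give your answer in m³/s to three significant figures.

w_1 = (3.1 − 0.6)/2 = 1.25 m; q_1 = 0.37 × 0.23 × 1.25 = 0.1064 m³/s
w_2 = (3.9 − 0.6)/2 = 1.65 m; q_2 = 0.51 × 0.75 × 1.65 = 0.6311 m³/s
w_3 = (4.9 − 3.1)/2 = 0.9 m; q_3 = 0.69 × 1.00 × 0.9 = 0.6210 m³/s
w_4 = (6.1 − 3.9)/2 = 1.1 m; q_4 = 0.75 × 1.24 × 1.1 = 1.023 m³/s
w_5 = (7.1 − 4.9)/2 = 1.1 m; q_5 = 0.77 × 0.98 × 1.1 = 0.8301 m³/s
w_6 = (8.6 − 6.1)/2 = 1.25 m; q_6 = 0.52 × 0.88 × 1.25 = 0.5720 m³/s
w_7 = (10.0 − 7.1)/2 = 1.45 m; q_7 = 0.55 × 0.94 × 1.45 = 0.7497 m³/s
w_8 = (11.5 − 8.6)/2 = 1.45 m; q_8 = 0.45 × 0.49 × 1.45 = 0.3197 m³/s
w_9 = (11.5 − 10.0)/2 = 0.75 m; q_9 = 0.39 × 0.28 × 0.75 = 0.08190 m³/s
Q = Σ qᵢ = 4.935 m³/s

4.93 m³/s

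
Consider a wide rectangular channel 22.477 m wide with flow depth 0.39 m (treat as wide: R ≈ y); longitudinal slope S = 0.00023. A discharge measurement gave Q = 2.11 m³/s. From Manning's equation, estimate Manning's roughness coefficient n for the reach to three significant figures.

0.0336

A = b·y = 22.477 × 0.39 = 8.766 m²
Wide channel: R ≈ y = 0.39 m
n = (1/Q)·A·R^(2/3)·S^(1/2) = (1/2.11) × 8.766 × 0.5338 × 0.01517 = 0.03363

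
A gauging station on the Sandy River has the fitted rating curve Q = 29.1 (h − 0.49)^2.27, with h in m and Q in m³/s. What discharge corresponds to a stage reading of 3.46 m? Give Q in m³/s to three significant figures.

Q = 29.1 × (3.46 − 0.49)^2.27 = 29.1 × 2.97^2.27 = 344.4 m³/s

344 m³/s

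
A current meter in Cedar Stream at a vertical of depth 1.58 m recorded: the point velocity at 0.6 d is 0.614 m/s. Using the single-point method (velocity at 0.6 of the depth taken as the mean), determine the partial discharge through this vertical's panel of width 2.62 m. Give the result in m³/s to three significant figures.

v̄ = v₀.₆ = 0.614 m/s
q = v̄ × d × w = 0.6140 × 1.58 × 2.62 = 2.542 m³/s

2.54 m³/s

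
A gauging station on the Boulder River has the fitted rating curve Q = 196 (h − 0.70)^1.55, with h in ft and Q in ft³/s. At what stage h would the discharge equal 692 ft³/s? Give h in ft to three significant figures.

h − h₀ = (Q/C)^(1/b) = (692/196)^(1/1.55) = 2.257 ft
h = 0.70 + 2.257 = 2.957 ft

2.96 ft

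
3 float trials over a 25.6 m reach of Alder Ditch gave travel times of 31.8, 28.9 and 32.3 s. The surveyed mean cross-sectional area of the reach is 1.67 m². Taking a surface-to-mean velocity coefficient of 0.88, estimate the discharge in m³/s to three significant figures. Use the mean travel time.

1.21 m³/s

t̄ = (31.8 + 28.9 + 32.3) / 3 = 31 s
v_surface = L / t̄ = 25.6 / 31 = 0.8258 m/s
v_mean = 0.88 × 0.8258 = 0.7267 m/s
Q = A × v_mean = 1.67 × 0.7267 = 1.214 m³/s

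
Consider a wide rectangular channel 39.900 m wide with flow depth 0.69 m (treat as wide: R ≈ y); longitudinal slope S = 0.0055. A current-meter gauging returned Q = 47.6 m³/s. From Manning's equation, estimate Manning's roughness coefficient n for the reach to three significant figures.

A = b·y = 39.900 × 0.69 = 27.53 m²
Wide channel: R ≈ y = 0.69 m
n = (1/Q)·A·R^(2/3)·S^(1/2) = (1/47.6) × 27.53 × 0.7808 × 0.07416 = 0.03349

0.0335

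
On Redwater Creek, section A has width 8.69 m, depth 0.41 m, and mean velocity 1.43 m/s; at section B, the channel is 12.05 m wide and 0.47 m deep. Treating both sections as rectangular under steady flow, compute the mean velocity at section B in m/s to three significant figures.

0.900 m/s

Q = A₁V₁ = (8.69×0.41) × 1.43 = 5.095 m³/s
A₂ = 12.05 × 0.47 = 5.664 m²
V₂ = Q/A₂ = 5.095/5.664 = 0.8996 m/s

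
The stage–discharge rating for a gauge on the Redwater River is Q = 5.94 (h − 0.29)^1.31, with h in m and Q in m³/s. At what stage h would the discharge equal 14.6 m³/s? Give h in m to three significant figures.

h − h₀ = (Q/C)^(1/b) = (14.6/5.94)^(1/1.31) = 1.987 m
h = 0.29 + 1.987 = 2.277 m

2.28 m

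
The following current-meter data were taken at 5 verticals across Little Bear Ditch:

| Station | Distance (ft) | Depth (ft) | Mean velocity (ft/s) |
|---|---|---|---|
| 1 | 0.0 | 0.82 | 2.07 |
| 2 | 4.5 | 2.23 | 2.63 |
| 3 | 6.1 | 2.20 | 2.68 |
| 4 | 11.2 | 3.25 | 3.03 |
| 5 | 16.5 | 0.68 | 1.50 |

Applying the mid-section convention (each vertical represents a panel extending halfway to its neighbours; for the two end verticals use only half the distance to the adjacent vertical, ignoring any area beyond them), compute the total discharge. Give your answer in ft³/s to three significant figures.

w_1 = (4.5 − 0.0)/2 = 2.25 ft; q_1 = 2.07 × 0.82 × 2.25 = 3.819 ft³/s
w_2 = (6.1 − 0.0)/2 = 3.05 ft; q_2 = 2.63 × 2.23 × 3.05 = 17.89 ft³/s
w_3 = (11.2 − 4.5)/2 = 3.35 ft; q_3 = 2.68 × 2.20 × 3.35 = 19.75 ft³/s
w_4 = (16.5 − 6.1)/2 = 5.2 ft; q_4 = 3.03 × 3.25 × 5.2 = 51.21 ft³/s
w_5 = (16.5 − 11.2)/2 = 2.65 ft; q_5 = 1.50 × 0.68 × 2.65 = 2.703 ft³/s
Q = Σ qᵢ = 95.37 ft³/s

95.4 ft³/s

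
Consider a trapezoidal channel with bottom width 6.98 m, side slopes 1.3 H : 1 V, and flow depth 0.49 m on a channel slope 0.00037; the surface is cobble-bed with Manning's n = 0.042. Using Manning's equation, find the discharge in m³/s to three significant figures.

A = (b + z·y)·y = (6.98 + 1.3×0.49)×0.49 = 3.732 m²
P = b + 2y√(1+z²) = 6.98 + 2×0.49×√(1+1.3²) = 8.587 m
R = A/P = 3.732/8.587 = 0.4346 m
Q = (1/n)·A·R^(2/3)·S^(1/2) = (1/0.042) × 3.732 × 0.4346^(2/3) × 0.00037^(1/2) = 0.9808 m³/s

0.981 m³/s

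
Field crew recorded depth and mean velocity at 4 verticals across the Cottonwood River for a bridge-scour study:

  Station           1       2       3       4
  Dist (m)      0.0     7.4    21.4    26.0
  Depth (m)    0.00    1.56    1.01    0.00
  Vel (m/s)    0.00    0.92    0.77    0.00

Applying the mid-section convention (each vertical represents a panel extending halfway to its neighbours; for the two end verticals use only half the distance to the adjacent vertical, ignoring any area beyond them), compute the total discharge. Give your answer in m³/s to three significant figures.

22.6 m³/s

w_2 = (21.4 − 0.0)/2 = 10.7 m; q_2 = 0.92 × 1.56 × 10.7 = 15.36 m³/s
w_3 = (26.0 − 7.4)/2 = 9.3 m; q_3 = 0.77 × 1.01 × 9.3 = 7.233 m³/s
Stations 1, 4 contribute zero (depth or velocity is 0).
Q = Σ qᵢ = 22.59 m³/s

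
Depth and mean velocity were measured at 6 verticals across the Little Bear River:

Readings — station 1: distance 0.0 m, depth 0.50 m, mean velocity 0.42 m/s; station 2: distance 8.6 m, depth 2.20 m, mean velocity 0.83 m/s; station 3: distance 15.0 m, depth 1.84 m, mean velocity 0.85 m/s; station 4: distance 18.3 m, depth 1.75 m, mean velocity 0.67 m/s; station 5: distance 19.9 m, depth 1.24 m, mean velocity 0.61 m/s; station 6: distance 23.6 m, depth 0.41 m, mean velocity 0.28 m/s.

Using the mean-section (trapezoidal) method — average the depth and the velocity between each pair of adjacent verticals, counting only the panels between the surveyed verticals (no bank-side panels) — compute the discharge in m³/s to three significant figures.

25.5 m³/s

Panel 1-2: Δb = 8.6 m, d̄ = (0.50+2.20)/2 = 1.35, v̄ = (0.42+0.83)/2 = 0.625 → q = 8.6×1.35×0.625 = 7.256 m³/s
Panel 2-3: Δb = 6.4 m, d̄ = (2.20+1.84)/2 = 2.02, v̄ = (0.83+0.85)/2 = 0.84 → q = 6.4×2.02×0.84 = 10.86 m³/s
Panel 3-4: Δb = 3.3 m, d̄ = (1.84+1.75)/2 = 1.795, v̄ = (0.85+0.67)/2 = 0.76 → q = 3.3×1.795×0.76 = 4.502 m³/s
Panel 4-5: Δb = 1.6 m, d̄ = (1.75+1.24)/2 = 1.495, v̄ = (0.67+0.61)/2 = 0.64 → q = 1.6×1.495×0.64 = 1.531 m³/s
Panel 5-6: Δb = 3.7 m, d̄ = (1.24+0.41)/2 = 0.825, v̄ = (0.61+0.28)/2 = 0.445 → q = 3.7×0.825×0.445 = 1.358 m³/s
Q = Σ q = 25.51 m³/s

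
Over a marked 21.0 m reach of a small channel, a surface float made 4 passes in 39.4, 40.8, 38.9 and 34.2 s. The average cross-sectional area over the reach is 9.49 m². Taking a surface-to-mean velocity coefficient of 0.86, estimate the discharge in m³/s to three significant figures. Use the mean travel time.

t̄ = (39.4 + 40.8 + 38.9 + 34.2) / 4 = 38.325 s
v_surface = L / t̄ = 21.0 / 38.325 = 0.5479 m/s
v_mean = 0.86 × 0.5479 = 0.4712 m/s
Q = A × v_mean = 9.49 × 0.4712 = 4.472 m³/s

4.47 m³/s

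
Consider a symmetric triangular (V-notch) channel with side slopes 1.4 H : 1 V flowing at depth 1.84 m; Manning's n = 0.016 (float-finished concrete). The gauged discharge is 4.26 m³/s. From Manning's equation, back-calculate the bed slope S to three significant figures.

0.000304

A = z·y² = 1.4×1.84² = 4.740 m²
P = 2y√(1+z²) = 2×1.84×√(1+1.4²) = 6.331 m
R = A/P = 4.740/6.331 = 0.7486 m
S = (Q·n / (1·A·R^(2/3)))² = (4.26×0.016 / (1×4.740×0.8245))² = 0.0003042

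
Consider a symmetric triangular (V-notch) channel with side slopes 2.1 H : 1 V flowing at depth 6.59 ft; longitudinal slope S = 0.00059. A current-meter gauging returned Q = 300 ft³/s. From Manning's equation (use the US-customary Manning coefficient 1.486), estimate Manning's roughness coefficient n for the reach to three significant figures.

A = z·y² = 2.1×6.59² = 91.20 ft²
P = 2y√(1+z²) = 2×6.59×√(1+2.1²) = 30.66 ft
R = A/P = 91.20/30.66 = 2.975 ft
n = (1.486/Q)·A·R^(2/3)·S^(1/2) = (1.486/300) × 91.20 × 2.068 × 0.02429 = 0.02270

0.0227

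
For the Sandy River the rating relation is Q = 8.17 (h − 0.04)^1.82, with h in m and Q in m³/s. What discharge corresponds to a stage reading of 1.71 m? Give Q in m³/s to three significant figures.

20.8 m³/s

Q = 8.17 × (1.71 − 0.04)^1.82 = 8.17 × 1.67^1.82 = 20.78 m³/s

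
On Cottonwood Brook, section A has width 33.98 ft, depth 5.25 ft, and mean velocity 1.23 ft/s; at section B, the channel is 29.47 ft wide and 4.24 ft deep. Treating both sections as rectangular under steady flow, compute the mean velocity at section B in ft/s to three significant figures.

1.76 ft/s

Q = A₁V₁ = (33.98×5.25) × 1.23 = 219.4 ft³/s
A₂ = 29.47 × 4.24 = 125.0 ft²
V₂ = Q/A₂ = 219.4/125.0 = 1.756 ft/s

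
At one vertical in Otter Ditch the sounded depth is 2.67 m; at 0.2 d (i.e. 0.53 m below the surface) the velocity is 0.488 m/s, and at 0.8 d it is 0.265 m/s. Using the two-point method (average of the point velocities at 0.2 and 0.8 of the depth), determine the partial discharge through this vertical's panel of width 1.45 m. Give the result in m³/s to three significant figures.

v̄ = (0.488 + 0.265) / 2 = 0.3765 m/s
q = v̄ × d × w = 0.3765 × 2.67 × 1.45 = 1.458 m³/s

1.46 m³/s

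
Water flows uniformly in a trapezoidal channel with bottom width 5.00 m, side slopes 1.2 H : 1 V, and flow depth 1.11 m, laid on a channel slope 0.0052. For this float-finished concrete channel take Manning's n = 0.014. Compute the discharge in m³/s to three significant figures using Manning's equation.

A = (b + z·y)·y = (5.00 + 1.2×1.11)×1.11 = 7.029 m²
P = b + 2y√(1+z²) = 5.00 + 2×1.11×√(1+1.2²) = 8.468 m
R = A/P = 7.029/8.468 = 0.8300 m
Q = (1/n)·A·R^(2/3)·S^(1/2) = (1/0.014) × 7.029 × 0.8300^(2/3) × 0.0052^(1/2) = 31.97 m³/s

32.0 m³/s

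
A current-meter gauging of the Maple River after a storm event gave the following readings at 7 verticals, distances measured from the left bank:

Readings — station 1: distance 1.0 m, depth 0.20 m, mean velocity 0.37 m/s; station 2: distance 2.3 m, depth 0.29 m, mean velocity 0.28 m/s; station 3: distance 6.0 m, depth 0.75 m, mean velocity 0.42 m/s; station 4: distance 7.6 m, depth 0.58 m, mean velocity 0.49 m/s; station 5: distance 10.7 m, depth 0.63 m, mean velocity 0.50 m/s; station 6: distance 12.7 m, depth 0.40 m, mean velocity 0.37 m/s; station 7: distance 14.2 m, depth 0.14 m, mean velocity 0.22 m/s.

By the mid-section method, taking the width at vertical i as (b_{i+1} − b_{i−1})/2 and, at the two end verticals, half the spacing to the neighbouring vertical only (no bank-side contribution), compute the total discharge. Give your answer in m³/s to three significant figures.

2.84 m³/s

w_1 = (2.3 − 1.0)/2 = 0.65 m; q_1 = 0.37 × 0.20 × 0.65 = 0.04810 m³/s
w_2 = (6.0 − 1.0)/2 = 2.5 m; q_2 = 0.28 × 0.29 × 2.5 = 0.2030 m³/s
w_3 = (7.6 − 2.3)/2 = 2.65 m; q_3 = 0.42 × 0.75 × 2.65 = 0.8348 m³/s
w_4 = (10.7 − 6.0)/2 = 2.35 m; q_4 = 0.49 × 0.58 × 2.35 = 0.6679 m³/s
w_5 = (12.7 − 7.6)/2 = 2.55 m; q_5 = 0.50 × 0.63 × 2.55 = 0.8033 m³/s
w_6 = (14.2 − 10.7)/2 = 1.75 m; q_6 = 0.37 × 0.40 × 1.75 = 0.2590 m³/s
w_7 = (14.2 − 12.7)/2 = 0.75 m; q_7 = 0.22 × 0.14 × 0.75 = 0.02310 m³/s
Q = Σ qᵢ = 2.839 m³/s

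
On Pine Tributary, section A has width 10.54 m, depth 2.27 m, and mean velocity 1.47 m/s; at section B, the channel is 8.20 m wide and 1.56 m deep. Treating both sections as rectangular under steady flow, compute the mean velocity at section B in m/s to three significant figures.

Q = A₁V₁ = (10.54×2.27) × 1.47 = 35.17 m³/s
A₂ = 8.20 × 1.56 = 12.79 m²
V₂ = Q/A₂ = 35.17/12.79 = 2.749 m/s

2.75 m/s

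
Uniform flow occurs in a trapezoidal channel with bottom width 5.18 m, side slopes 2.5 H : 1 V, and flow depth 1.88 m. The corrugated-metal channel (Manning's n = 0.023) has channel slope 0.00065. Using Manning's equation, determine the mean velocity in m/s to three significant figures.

1.26 m/s

A = (b + z·y)·y = (5.18 + 2.5×1.88)×1.88 = 18.57 m²
P = b + 2y√(1+z²) = 5.18 + 2×1.88×√(1+2.5²) = 15.30 m
R = A/P = 18.57/15.30 = 1.214 m
Q = (1/n)·A·R^(2/3)·S^(1/2) = (1/0.023) × 18.57 × 1.214^(2/3) × 0.00065^(1/2) = 23.43 m³/s
V = Q/A = 23.43/18.57 = 1.261 m/s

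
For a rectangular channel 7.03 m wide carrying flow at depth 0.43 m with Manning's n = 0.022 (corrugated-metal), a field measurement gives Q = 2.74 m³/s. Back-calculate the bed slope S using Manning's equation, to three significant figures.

A = b·y = 7.03 × 0.43 = 3.023 m²
P = b + 2y = 7.03 + 2×0.43 = 7.890 m
R = A/P = 3.023/7.890 = 0.3831 m
S = (Q·n / (1·A·R^(2/3)))² = (2.74×0.022 / (1×3.023×0.5275))² = 0.001429

0.00143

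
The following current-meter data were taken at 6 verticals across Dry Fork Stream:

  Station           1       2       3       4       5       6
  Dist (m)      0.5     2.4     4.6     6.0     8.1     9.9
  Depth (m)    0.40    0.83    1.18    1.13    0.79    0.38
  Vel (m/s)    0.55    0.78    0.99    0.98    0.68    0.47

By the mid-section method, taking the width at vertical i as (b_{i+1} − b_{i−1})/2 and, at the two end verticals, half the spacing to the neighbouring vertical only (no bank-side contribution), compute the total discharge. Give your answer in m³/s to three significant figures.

w_1 = (2.4 − 0.5)/2 = 0.95 m; q_1 = 0.55 × 0.40 × 0.95 = 0.2090 m³/s
w_2 = (4.6 − 0.5)/2 = 2.05 m; q_2 = 0.78 × 0.83 × 2.05 = 1.327 m³/s
w_3 = (6.0 − 2.4)/2 = 1.8 m; q_3 = 0.99 × 1.18 × 1.8 = 2.103 m³/s
w_4 = (8.1 − 4.6)/2 = 1.75 m; q_4 = 0.98 × 1.13 × 1.75 = 1.938 m³/s
w_5 = (9.9 − 6.0)/2 = 1.95 m; q_5 = 0.68 × 0.79 × 1.95 = 1.048 m³/s
w_6 = (9.9 − 8.1)/2 = 0.9 m; q_6 = 0.47 × 0.38 × 0.9 = 0.1607 m³/s
Q = Σ qᵢ = 6.785 m³/s

6.79 m³/s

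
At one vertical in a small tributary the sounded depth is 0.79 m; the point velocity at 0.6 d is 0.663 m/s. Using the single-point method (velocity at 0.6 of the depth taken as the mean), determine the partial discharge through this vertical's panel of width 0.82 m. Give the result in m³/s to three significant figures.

v̄ = v₀.₆ = 0.663 m/s
q = v̄ × d × w = 0.6630 × 0.79 × 0.82 = 0.4295 m³/s

0.429 m³/s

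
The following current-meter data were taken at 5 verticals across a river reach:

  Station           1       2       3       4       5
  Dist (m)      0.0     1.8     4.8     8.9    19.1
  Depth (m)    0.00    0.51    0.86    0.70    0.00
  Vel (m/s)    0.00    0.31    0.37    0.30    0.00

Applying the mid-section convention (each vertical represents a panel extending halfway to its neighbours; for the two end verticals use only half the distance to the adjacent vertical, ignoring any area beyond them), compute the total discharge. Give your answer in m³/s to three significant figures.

w_2 = (4.8 − 0.0)/2 = 2.4 m; q_2 = 0.31 × 0.51 × 2.4 = 0.3794 m³/s
w_3 = (8.9 − 1.8)/2 = 3.55 m; q_3 = 0.37 × 0.86 × 3.55 = 1.130 m³/s
w_4 = (19.1 − 4.8)/2 = 7.15 m; q_4 = 0.30 × 0.70 × 7.15 = 1.502 m³/s
Stations 1, 5 contribute zero (depth or velocity is 0).
Q = Σ qᵢ = 3.011 m³/s

3.01 m³/s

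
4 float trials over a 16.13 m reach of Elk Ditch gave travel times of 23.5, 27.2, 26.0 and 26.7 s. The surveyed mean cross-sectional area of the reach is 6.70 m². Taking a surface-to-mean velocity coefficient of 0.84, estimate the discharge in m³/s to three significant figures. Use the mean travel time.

t̄ = (23.5 + 27.2 + 26.0 + 26.7) / 4 = 25.85 s
v_surface = L / t̄ = 16.13 / 25.85 = 0.6240 m/s
v_mean = 0.84 × 0.6240 = 0.5241 m/s
Q = A × v_mean = 6.70 × 0.5241 = 3.512 m³/s

3.51 m³/s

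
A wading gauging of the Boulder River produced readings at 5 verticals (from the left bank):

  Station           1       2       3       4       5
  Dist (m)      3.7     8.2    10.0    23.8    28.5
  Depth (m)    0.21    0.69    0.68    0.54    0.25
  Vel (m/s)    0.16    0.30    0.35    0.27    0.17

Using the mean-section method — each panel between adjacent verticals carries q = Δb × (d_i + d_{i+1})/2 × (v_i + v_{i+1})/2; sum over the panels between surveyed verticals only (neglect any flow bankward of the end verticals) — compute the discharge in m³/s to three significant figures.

Panel 1-2: Δb = 4.5 m, d̄ = (0.21+0.69)/2 = 0.45, v̄ = (0.16+0.30)/2 = 0.23 → q = 4.5×0.45×0.23 = 0.4658 m³/s
Panel 2-3: Δb = 1.8 m, d̄ = (0.69+0.68)/2 = 0.685, v̄ = (0.30+0.35)/2 = 0.325 → q = 1.8×0.685×0.325 = 0.4007 m³/s
Panel 3-4: Δb = 13.8 m, d̄ = (0.68+0.54)/2 = 0.61, v̄ = (0.35+0.27)/2 = 0.31 → q = 13.8×0.61×0.31 = 2.610 m³/s
Panel 4-5: Δb = 4.7 m, d̄ = (0.54+0.25)/2 = 0.395, v̄ = (0.27+0.17)/2 = 0.22 → q = 4.7×0.395×0.22 = 0.4084 m³/s
Q = Σ q = 3.884 m³/s

3.88 m³/s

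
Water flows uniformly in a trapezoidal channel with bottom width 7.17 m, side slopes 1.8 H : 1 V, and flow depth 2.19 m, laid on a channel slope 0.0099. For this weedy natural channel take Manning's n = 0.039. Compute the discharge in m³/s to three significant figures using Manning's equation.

A = (b + z·y)·y = (7.17 + 1.8×2.19)×2.19 = 24.34 m²
P = b + 2y√(1+z²) = 7.17 + 2×2.19×√(1+1.8²) = 16.19 m
R = A/P = 24.34/16.19 = 1.503 m
Q = (1/n)·A·R^(2/3)·S^(1/2) = (1/0.039) × 24.34 × 1.503^(2/3) × 0.0099^(1/2) = 81.47 m³/s

81.5 m³/s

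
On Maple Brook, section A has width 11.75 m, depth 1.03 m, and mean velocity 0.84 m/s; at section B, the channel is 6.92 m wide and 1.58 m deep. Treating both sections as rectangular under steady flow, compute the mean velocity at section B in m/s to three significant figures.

0.930 m/s

Q = A₁V₁ = (11.75×1.03) × 0.84 = 10.17 m³/s
A₂ = 6.92 × 1.58 = 10.93 m²
V₂ = Q/A₂ = 10.17/10.93 = 0.9298 m/s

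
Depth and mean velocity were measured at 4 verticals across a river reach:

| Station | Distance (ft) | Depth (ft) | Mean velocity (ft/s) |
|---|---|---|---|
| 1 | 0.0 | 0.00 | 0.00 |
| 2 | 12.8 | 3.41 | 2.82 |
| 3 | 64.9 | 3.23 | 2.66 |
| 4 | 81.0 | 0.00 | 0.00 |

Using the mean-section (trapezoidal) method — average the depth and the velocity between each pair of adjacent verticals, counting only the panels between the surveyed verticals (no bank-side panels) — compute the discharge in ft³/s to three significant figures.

Panel 1-2: Δb = 12.8 ft, d̄ = (0.00+3.41)/2 = 1.705, v̄ = (0.00+2.82)/2 = 1.41 → q = 12.8×1.705×1.41 = 30.77 ft³/s
Panel 2-3: Δb = 52.1 ft, d̄ = (3.41+3.23)/2 = 3.32, v̄ = (2.82+2.66)/2 = 2.74 → q = 52.1×3.32×2.74 = 473.9 ft³/s
Panel 3-4: Δb = 16.1 ft, d̄ = (3.23+0.00)/2 = 1.615, v̄ = (2.66+0.00)/2 = 1.33 → q = 16.1×1.615×1.33 = 34.58 ft³/s
Q = Σ q = 539.3 ft³/s

539 ft³/s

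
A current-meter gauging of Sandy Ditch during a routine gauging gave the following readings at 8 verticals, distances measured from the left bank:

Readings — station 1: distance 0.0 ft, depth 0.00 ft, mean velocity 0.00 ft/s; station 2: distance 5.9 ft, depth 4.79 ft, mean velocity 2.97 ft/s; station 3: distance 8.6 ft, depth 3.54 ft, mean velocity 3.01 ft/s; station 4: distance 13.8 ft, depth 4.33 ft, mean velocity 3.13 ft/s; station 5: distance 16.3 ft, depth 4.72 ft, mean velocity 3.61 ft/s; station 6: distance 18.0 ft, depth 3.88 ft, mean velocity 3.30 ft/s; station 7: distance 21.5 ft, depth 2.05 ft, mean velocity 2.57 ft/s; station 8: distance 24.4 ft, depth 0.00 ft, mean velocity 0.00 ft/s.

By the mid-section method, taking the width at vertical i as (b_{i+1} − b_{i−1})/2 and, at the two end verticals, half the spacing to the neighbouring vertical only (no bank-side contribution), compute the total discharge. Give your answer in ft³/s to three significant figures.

w_2 = (8.6 − 0.0)/2 = 4.3 ft; q_2 = 2.97 × 4.79 × 4.3 = 61.17 ft³/s
w_3 = (13.8 − 5.9)/2 = 3.95 ft; q_3 = 3.01 × 3.54 × 3.95 = 42.09 ft³/s
w_4 = (16.3 − 8.6)/2 = 3.85 ft; q_4 = 3.13 × 4.33 × 3.85 = 52.18 ft³/s
w_5 = (18.0 − 13.8)/2 = 2.1 ft; q_5 = 3.61 × 4.72 × 2.1 = 35.78 ft³/s
w_6 = (21.5 − 16.3)/2 = 2.6 ft; q_6 = 3.30 × 3.88 × 2.6 = 33.29 ft³/s
w_7 = (24.4 − 18.0)/2 = 3.2 ft; q_7 = 2.57 × 2.05 × 3.2 = 16.86 ft³/s
Stations 1, 8 contribute zero (depth or velocity is 0).
Q = Σ qᵢ = 241.4 ft³/s

241 ft³/s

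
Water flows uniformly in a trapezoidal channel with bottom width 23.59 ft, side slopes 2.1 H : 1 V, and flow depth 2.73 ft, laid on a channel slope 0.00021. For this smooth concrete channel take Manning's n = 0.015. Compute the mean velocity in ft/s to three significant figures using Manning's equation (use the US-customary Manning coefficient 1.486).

A = (b + z·y)·y = (23.59 + 2.1×2.73)×2.73 = 80.05 ft²
P = b + 2y√(1+z²) = 23.59 + 2×2.73×√(1+2.1²) = 36.29 ft
R = A/P = 80.05/36.29 = 2.206 ft
Q = (1.486/n)·A·R^(2/3)·S^(1/2) = (1.486/0.015) × 80.05 × 2.206^(2/3) × 0.00021^(1/2) = 194.7 ft³/s
V = Q/A = 194.7/80.05 = 2.433 ft/s

2.43 ft/s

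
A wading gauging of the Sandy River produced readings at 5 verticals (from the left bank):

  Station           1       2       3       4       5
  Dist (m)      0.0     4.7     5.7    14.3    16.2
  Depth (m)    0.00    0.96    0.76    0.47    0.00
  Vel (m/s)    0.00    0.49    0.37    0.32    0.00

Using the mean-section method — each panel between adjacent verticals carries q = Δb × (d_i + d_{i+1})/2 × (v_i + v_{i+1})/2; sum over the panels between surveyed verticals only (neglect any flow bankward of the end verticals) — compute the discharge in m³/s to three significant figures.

2.82 m³/s

Panel 1-2: Δb = 4.7 m, d̄ = (0.00+0.96)/2 = 0.48, v̄ = (0.00+0.49)/2 = 0.245 → q = 4.7×0.48×0.245 = 0.5527 m³/s
Panel 2-3: Δb = 1 m, d̄ = (0.96+0.76)/2 = 0.86, v̄ = (0.49+0.37)/2 = 0.43 → q = 1×0.86×0.43 = 0.3698 m³/s
Panel 3-4: Δb = 8.6 m, d̄ = (0.76+0.47)/2 = 0.615, v̄ = (0.37+0.32)/2 = 0.345 → q = 8.6×0.615×0.345 = 1.825 m³/s
Panel 4-5: Δb = 1.9 m, d̄ = (0.47+0.00)/2 = 0.235, v̄ = (0.32+0.00)/2 = 0.16 → q = 1.9×0.235×0.16 = 0.07144 m³/s
Q = Σ q = 2.819 m³/s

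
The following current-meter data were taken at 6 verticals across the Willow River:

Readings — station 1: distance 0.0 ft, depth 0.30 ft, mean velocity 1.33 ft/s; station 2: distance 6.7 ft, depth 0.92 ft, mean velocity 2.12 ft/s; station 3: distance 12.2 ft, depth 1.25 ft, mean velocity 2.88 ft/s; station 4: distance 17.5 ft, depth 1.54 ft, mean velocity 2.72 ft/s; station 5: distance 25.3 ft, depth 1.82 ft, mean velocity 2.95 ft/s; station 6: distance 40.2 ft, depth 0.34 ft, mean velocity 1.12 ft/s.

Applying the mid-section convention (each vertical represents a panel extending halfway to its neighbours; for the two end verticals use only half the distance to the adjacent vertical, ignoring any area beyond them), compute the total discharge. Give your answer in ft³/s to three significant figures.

w_1 = (6.7 − 0.0)/2 = 3.35 ft; q_1 = 1.33 × 0.30 × 3.35 = 1.337 ft³/s
w_2 = (12.2 − 0.0)/2 = 6.1 ft; q_2 = 2.12 × 0.92 × 6.1 = 11.90 ft³/s
w_3 = (17.5 − 6.7)/2 = 5.4 ft; q_3 = 2.88 × 1.25 × 5.4 = 19.44 ft³/s
w_4 = (25.3 − 12.2)/2 = 6.55 ft; q_4 = 2.72 × 1.54 × 6.55 = 27.44 ft³/s
w_5 = (40.2 − 17.5)/2 = 11.35 ft; q_5 = 2.95 × 1.82 × 11.35 = 60.94 ft³/s
w_6 = (40.2 − 25.3)/2 = 7.45 ft; q_6 = 1.12 × 0.34 × 7.45 = 2.837 ft³/s
Q = Σ qᵢ = 123.9 ft³/s

124 ft³/s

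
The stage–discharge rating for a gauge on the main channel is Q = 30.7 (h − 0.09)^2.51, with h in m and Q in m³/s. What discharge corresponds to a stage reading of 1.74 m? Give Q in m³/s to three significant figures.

108 m³/s

Q = 30.7 × (1.74 − 0.09)^2.51 = 30.7 × 1.65^2.51 = 107.9 m³/s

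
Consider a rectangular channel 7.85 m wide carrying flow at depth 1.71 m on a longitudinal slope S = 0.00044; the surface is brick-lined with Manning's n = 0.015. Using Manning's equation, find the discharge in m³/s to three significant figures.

A = b·y = 7.85 × 1.71 = 13.42 m²
P = b + 2y = 7.85 + 2×1.71 = 11.27 m
R = A/P = 13.42/11.27 = 1.191 m
Q = (1/n)·A·R^(2/3)·S^(1/2) = (1/0.015) × 13.42 × 1.191^(2/3) × 0.00044^(1/2) = 21.09 m³/s

21.1 m³/s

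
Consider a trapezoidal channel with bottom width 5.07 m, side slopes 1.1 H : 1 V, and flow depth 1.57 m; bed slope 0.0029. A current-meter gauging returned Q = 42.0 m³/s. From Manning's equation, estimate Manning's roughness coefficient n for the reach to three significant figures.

0.0145

A = (b + z·y)·y = (5.07 + 1.1×1.57)×1.57 = 10.67 m²
P = b + 2y√(1+z²) = 5.07 + 2×1.57×√(1+1.1²) = 9.738 m
R = A/P = 10.67/9.738 = 1.096 m
n = (1/Q)·A·R^(2/3)·S^(1/2) = (1/42.0) × 10.67 × 1.063 × 0.05385 = 0.01454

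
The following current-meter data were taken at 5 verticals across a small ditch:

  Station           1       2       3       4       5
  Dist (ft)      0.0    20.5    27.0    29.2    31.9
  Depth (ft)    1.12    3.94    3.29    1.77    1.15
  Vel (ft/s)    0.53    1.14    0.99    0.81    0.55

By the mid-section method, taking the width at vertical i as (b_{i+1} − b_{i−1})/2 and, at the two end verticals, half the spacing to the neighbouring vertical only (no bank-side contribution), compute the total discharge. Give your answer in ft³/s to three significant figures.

w_1 = (20.5 − 0.0)/2 = 10.25 ft; q_1 = 0.53 × 1.12 × 10.25 = 6.084 ft³/s
w_2 = (27.0 − 0.0)/2 = 13.5 ft; q_2 = 1.14 × 3.94 × 13.5 = 60.64 ft³/s
w_3 = (29.2 − 20.5)/2 = 4.35 ft; q_3 = 0.99 × 3.29 × 4.35 = 14.17 ft³/s
w_4 = (31.9 − 27.0)/2 = 2.45 ft; q_4 = 0.81 × 1.77 × 2.45 = 3.513 ft³/s
w_5 = (31.9 − 29.2)/2 = 1.35 ft; q_5 = 0.55 × 1.15 × 1.35 = 0.8539 ft³/s
Q = Σ qᵢ = 85.26 ft³/s

85.3 ft³/s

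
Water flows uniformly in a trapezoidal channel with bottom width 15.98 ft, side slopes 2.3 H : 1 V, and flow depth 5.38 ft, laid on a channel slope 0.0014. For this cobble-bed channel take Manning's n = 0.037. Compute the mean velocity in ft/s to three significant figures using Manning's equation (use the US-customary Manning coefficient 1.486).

3.50 ft/s

A = (b + z·y)·y = (15.98 + 2.3×5.38)×5.38 = 152.5 ft²
P = b + 2y√(1+z²) = 15.98 + 2×5.38×√(1+2.3²) = 42.97 ft
R = A/P = 152.5/42.97 = 3.550 ft
Q = (1.486/n)·A·R^(2/3)·S^(1/2) = (1.486/0.037) × 152.5 × 3.550^(2/3) × 0.0014^(1/2) = 533.5 ft³/s
V = Q/A = 533.5/152.5 = 3.497 ft/s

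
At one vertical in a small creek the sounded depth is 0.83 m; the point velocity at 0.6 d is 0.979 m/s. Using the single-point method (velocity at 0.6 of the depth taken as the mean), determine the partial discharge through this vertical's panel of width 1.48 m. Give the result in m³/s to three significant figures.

1.20 m³/s

v̄ = v₀.₆ = 0.979 m/s
q = v̄ × d × w = 0.9790 × 0.83 × 1.48 = 1.203 m³/s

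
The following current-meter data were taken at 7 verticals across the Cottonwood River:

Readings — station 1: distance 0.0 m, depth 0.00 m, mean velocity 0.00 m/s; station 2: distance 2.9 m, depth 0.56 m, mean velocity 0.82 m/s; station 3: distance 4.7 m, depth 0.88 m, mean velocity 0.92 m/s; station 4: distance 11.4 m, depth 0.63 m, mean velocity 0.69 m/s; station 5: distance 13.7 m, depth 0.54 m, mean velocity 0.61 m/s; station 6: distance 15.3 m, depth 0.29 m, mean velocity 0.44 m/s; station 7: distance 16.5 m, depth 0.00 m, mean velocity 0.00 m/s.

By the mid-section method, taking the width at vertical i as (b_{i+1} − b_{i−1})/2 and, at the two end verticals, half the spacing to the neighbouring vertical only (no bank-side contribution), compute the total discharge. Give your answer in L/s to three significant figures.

7300 L/s

w_2 = (4.7 − 0.0)/2 = 2.35 m; q_2 = 0.82 × 0.56 × 2.35 = 1.079 m³/s
w_3 = (11.4 − 2.9)/2 = 4.25 m; q_3 = 0.92 × 0.88 × 4.25 = 3.441 m³/s
w_4 = (13.7 − 4.7)/2 = 4.5 m; q_4 = 0.69 × 0.63 × 4.5 = 1.956 m³/s
w_5 = (15.3 − 11.4)/2 = 1.95 m; q_5 = 0.61 × 0.54 × 1.95 = 0.6423 m³/s
w_6 = (16.5 − 13.7)/2 = 1.4 m; q_6 = 0.44 × 0.29 × 1.4 = 0.1786 m³/s
Stations 1, 7 contribute zero (depth or velocity is 0).
Q = Σ qᵢ = 7.297 m³/s
= 7.297 × 1000 = 7297 L/s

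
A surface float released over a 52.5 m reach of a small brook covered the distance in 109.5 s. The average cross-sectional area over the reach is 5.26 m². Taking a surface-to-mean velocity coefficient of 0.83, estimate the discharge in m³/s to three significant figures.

v_surface = L / t̄ = 52.5 / 109.5 = 0.4795 m/s
v_mean = 0.83 × 0.4795 = 0.3979 m/s
Q = A × v_mean = 5.26 × 0.3979 = 2.093 m³/s

2.09 m³/s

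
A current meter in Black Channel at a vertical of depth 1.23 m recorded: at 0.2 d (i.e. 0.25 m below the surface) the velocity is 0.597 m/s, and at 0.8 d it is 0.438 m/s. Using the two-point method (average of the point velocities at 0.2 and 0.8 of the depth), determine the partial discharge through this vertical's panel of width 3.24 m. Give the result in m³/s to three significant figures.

v̄ = (0.597 + 0.438) / 2 = 0.5175 m/s
q = v̄ × d × w = 0.5175 × 1.23 × 3.24 = 2.062 m³/s

2.06 m³/s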